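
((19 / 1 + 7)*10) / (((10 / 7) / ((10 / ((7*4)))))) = 65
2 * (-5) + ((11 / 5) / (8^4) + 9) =-1.00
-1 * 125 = -125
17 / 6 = 2.83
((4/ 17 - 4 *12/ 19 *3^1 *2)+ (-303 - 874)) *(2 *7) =-5389874/ 323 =-16686.92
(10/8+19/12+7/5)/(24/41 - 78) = -0.05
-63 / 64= -0.98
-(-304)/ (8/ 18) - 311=373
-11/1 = -11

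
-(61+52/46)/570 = -1429/13110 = -0.11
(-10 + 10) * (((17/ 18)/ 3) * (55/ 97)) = 0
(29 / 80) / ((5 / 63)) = 1827 / 400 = 4.57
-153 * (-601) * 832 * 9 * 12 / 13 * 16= 10169266176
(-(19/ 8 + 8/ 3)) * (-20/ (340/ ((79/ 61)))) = 9559/ 24888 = 0.38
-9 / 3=-3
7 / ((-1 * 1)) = -7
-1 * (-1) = 1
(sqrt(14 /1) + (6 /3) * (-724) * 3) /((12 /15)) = -5430 + 5 * sqrt(14) /4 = -5425.32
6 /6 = 1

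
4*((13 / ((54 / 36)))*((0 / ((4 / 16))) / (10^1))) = 0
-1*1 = -1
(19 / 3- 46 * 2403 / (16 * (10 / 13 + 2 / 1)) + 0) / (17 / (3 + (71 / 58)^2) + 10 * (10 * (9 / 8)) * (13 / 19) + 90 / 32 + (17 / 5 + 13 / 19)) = -343438062785 / 12096755994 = -28.39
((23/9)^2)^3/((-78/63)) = -1036251223/4605822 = -224.99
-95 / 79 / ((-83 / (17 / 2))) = 1615 / 13114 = 0.12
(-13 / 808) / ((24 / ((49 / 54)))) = -637 / 1047168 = -0.00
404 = 404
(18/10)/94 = 9/470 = 0.02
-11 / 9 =-1.22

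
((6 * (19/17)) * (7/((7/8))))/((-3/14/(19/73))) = -80864/1241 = -65.16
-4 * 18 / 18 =-4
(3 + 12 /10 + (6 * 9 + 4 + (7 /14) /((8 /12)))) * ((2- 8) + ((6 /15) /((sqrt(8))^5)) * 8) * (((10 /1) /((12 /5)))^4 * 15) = -491796875 /288 + 98359375 * sqrt(2) /27648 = -1702596.89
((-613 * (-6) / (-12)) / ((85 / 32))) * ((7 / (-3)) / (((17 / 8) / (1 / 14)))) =39232 / 4335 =9.05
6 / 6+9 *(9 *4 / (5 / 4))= 1301 / 5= 260.20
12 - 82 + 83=13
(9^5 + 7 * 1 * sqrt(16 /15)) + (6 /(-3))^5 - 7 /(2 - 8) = 59025.40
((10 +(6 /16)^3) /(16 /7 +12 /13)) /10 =468377 /1495040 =0.31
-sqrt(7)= -2.65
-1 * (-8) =8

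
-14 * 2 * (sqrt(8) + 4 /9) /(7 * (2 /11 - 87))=176 /8595 + 88 * sqrt(2) /955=0.15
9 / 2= 4.50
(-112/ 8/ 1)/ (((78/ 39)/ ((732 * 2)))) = -10248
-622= -622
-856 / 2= -428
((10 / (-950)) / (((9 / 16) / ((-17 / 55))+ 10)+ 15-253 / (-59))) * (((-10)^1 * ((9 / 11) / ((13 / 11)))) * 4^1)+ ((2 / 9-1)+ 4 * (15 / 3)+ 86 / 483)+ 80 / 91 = 50811200317 / 2504247291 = 20.29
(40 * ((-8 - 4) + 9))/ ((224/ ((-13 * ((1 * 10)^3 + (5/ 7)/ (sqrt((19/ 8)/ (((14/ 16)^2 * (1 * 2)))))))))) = 975 * sqrt(19)/ 1064 + 48750/ 7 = 6968.28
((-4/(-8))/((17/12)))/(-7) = -6/119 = -0.05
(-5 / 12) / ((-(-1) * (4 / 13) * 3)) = -65 / 144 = -0.45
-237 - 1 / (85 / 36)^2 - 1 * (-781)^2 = -4408681846 / 7225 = -610198.18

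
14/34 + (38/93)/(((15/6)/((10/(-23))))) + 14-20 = -5.66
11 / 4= 2.75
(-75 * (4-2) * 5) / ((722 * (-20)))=75 / 1444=0.05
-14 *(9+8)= -238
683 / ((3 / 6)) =1366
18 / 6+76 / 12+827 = 2509 / 3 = 836.33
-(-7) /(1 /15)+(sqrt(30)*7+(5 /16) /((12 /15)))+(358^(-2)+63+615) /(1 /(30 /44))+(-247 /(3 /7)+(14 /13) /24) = -229928987 /26658112+7*sqrt(30) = 29.72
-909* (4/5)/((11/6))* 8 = -3173.24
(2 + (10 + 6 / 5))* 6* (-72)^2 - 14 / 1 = 2052794 / 5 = 410558.80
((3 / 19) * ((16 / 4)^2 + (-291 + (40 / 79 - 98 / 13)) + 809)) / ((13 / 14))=1196328 / 13351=89.61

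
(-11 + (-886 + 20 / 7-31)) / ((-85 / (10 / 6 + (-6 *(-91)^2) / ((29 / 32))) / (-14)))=61777296872 / 7395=8353927.91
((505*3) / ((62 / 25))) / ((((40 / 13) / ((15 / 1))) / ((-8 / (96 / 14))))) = -3446625 / 992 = -3474.42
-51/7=-7.29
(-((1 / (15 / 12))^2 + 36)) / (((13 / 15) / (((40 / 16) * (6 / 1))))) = -8244 / 13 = -634.15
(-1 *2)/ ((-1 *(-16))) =-1/ 8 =-0.12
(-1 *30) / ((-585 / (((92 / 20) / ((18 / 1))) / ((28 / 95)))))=437 / 9828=0.04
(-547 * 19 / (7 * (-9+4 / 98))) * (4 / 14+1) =93537 / 439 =213.07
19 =19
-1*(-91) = 91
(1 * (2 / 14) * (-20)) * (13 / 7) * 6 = -1560 / 49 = -31.84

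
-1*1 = -1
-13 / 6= -2.17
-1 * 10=-10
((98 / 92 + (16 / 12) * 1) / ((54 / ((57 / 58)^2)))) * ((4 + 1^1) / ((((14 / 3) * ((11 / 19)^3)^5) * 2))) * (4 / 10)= 1814008049926769523545809 / 54297943621156661860896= 33.41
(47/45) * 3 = 47/15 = 3.13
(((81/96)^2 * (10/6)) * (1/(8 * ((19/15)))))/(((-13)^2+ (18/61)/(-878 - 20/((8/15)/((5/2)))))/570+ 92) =64819126125/51093348724736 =0.00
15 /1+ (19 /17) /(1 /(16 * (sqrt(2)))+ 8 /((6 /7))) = 103173897 /6823783 -2736 * sqrt(2) /6823783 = 15.12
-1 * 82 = -82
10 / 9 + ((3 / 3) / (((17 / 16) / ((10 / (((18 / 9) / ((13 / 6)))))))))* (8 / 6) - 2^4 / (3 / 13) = -2786 / 51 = -54.63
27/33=9/11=0.82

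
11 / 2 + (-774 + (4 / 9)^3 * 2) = -1120217 / 1458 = -768.32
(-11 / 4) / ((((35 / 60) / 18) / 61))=-36234 / 7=-5176.29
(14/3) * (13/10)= 91/15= 6.07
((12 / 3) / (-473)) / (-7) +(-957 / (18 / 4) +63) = -149.67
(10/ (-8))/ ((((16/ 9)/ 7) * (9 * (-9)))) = 35/ 576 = 0.06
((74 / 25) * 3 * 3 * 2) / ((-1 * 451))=-1332 / 11275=-0.12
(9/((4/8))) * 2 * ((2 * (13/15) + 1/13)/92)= 1059/1495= 0.71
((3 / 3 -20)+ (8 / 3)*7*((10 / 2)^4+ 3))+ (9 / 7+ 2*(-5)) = 245594 / 21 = 11694.95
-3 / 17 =-0.18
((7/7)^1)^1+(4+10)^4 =38417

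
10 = 10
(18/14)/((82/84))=54/41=1.32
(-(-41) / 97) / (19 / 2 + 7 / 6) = 0.04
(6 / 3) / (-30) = -1 / 15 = -0.07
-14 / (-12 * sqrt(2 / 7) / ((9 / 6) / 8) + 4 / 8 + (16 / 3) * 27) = -56644 / 551879 - 3584 * sqrt(14) / 551879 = -0.13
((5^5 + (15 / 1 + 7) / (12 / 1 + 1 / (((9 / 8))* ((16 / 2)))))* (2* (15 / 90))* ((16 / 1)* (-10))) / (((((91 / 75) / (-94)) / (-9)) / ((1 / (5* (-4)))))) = 8238178800 / 1417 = 5813817.08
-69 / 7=-9.86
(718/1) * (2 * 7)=10052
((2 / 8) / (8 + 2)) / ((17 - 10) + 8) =1 / 600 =0.00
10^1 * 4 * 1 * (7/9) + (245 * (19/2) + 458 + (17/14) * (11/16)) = 5679971/2016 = 2817.45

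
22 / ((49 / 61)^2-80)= -81862 / 295279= -0.28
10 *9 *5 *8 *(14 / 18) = 2800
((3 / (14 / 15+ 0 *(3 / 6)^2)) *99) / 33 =135 / 14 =9.64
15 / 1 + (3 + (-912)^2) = 831762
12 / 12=1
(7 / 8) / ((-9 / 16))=-14 / 9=-1.56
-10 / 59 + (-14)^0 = 49 / 59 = 0.83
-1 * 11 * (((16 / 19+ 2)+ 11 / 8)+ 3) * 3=-36201 / 152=-238.16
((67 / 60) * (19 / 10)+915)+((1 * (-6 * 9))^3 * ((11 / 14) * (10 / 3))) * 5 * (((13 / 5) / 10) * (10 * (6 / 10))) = -13506559289 / 4200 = -3215847.45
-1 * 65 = -65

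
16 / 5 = 3.20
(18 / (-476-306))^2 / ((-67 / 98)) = -7938 / 10243027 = -0.00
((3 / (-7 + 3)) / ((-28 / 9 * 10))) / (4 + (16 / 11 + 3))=99 / 34720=0.00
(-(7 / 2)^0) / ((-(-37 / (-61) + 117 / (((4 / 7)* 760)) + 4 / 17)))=3152480 / 3503223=0.90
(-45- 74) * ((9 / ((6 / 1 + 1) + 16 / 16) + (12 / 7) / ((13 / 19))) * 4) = -44931 / 26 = -1728.12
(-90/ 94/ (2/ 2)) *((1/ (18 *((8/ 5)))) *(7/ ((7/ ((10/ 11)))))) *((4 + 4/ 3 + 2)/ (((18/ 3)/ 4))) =-125/ 846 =-0.15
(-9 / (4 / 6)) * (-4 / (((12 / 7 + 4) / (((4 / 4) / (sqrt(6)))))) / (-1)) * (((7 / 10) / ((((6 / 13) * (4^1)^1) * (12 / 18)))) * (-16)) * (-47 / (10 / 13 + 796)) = -3502863 * sqrt(6) / 4143200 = -2.07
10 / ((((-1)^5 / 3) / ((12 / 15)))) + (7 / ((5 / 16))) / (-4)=-148 / 5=-29.60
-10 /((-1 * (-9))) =-10 /9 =-1.11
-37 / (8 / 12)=-111 / 2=-55.50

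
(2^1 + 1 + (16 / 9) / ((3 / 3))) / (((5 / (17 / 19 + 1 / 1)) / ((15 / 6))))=86 / 19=4.53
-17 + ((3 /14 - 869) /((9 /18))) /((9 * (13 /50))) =-622073 /819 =-759.55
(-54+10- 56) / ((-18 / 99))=550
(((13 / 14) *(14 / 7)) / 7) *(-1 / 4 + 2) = 13 / 28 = 0.46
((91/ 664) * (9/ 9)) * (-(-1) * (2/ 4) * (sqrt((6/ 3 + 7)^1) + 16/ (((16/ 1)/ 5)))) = 91/ 166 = 0.55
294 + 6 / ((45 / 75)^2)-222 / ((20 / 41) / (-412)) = 187811.87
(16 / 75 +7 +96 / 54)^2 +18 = 5003779 / 50625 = 98.84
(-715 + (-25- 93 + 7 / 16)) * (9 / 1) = -119889 / 16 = -7493.06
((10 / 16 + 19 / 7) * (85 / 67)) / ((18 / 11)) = 174845 / 67536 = 2.59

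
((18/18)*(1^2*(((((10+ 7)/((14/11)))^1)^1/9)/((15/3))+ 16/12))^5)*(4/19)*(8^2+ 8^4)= 118818908161606328/11785183948125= 10082.06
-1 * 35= -35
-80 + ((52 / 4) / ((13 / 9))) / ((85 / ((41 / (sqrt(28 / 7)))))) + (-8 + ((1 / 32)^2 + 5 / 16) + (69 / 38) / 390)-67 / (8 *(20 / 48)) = -2270524221 / 21498880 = -105.61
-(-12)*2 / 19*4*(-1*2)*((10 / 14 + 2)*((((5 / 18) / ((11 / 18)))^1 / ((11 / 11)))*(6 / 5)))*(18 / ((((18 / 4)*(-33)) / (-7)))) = -1536 / 121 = -12.69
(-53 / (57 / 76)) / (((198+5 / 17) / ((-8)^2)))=-230656 / 10113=-22.81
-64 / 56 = -8 / 7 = -1.14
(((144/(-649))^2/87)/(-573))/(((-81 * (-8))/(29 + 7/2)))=-1040/20997291051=-0.00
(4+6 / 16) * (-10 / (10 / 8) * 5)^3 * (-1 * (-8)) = -2240000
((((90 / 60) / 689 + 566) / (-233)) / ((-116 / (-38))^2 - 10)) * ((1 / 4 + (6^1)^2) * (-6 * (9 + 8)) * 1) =-694051096615 / 52656136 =-13180.82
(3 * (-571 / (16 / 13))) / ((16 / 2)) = -22269 / 128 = -173.98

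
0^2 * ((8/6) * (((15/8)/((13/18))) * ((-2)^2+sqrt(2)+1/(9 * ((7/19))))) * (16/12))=0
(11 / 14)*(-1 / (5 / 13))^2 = 1859 / 350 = 5.31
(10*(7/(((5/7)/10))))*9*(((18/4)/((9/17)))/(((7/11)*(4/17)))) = 1001385/2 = 500692.50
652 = 652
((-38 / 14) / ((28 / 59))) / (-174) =1121 / 34104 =0.03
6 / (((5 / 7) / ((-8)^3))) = -21504 / 5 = -4300.80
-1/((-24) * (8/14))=7/96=0.07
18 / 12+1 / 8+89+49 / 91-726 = -66023 / 104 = -634.84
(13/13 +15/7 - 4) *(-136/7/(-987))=-272/16121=-0.02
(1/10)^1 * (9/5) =9/50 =0.18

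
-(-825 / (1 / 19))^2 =-245705625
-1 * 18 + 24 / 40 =-87 / 5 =-17.40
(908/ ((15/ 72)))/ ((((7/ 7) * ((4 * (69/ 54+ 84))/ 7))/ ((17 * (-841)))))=-9814147056/ 7675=-1278716.23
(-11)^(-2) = 1 / 121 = 0.01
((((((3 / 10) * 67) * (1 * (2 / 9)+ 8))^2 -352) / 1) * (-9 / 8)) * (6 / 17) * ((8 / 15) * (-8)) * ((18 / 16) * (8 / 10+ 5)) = 298030.85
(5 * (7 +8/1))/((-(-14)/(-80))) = -3000/7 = -428.57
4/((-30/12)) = -8/5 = -1.60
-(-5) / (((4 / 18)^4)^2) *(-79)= -17003454795 / 256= -66419745.29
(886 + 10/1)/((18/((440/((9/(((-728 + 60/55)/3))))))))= -589663.87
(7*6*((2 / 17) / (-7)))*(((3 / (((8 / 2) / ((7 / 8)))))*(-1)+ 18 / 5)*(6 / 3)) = -1413 / 340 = -4.16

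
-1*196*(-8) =1568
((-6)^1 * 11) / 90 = -11 / 15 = -0.73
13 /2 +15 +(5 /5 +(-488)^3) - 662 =-232429823 /2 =-116214911.50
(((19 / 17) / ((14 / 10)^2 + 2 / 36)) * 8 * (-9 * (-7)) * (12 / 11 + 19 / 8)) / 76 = 4323375 / 339218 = 12.75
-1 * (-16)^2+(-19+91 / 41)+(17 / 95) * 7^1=-1057601 / 3895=-271.53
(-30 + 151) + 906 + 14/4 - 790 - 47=387/2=193.50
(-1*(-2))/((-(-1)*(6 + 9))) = 2/15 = 0.13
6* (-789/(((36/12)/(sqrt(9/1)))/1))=-4734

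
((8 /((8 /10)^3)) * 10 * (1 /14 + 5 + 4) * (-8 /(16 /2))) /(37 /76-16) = 1508125 /16506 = 91.37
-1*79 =-79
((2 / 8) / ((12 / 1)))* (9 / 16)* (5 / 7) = 15 / 1792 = 0.01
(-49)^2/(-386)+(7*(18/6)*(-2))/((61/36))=-730093/23546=-31.01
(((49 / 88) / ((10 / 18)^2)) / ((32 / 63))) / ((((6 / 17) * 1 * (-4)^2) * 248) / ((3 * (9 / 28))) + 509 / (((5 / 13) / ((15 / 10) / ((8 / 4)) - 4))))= -38257191 / 30684026560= -0.00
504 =504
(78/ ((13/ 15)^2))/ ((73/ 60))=81000/ 949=85.35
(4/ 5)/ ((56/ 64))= 32/ 35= 0.91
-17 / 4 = -4.25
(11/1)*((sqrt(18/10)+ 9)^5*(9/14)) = 127213416*sqrt(5)/875+ 17898408/35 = 836477.77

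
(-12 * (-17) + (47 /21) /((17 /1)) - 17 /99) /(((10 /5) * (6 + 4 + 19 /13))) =15618538 /1755369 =8.90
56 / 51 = 1.10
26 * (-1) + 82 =56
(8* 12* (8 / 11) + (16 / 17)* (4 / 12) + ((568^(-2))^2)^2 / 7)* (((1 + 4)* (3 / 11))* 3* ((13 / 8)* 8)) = 581832328582526446518990383955 / 155997995314733019010433024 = 3729.74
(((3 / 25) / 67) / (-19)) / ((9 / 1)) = -1 / 95475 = -0.00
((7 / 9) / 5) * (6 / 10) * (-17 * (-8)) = 952 / 75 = 12.69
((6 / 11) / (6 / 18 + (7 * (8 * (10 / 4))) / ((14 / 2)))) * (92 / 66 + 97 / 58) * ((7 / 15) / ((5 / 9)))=369747 / 5351225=0.07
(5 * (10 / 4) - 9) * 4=14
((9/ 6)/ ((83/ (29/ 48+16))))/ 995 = 797/ 2642720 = 0.00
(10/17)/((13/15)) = 150/221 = 0.68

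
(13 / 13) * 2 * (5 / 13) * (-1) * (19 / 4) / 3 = -95 / 78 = -1.22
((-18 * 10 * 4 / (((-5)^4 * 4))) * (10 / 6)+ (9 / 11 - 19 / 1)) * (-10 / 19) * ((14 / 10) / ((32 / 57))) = 24.49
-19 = -19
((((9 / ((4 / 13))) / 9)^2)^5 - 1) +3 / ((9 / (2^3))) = 413580718427 / 3145728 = 131473.77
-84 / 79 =-1.06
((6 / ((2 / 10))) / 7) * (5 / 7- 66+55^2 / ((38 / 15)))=4503885 / 931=4837.69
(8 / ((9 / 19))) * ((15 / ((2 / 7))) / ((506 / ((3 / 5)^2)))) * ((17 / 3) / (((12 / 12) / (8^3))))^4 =1526712164780343296 / 34155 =44699521732699.26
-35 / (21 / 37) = -185 / 3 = -61.67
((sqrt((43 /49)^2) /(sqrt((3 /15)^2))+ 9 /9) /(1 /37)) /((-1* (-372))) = 814 /1519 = 0.54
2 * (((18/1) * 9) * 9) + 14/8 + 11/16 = 46695/16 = 2918.44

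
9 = 9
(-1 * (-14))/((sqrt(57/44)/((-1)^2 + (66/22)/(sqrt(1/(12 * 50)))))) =28 * sqrt(627)/57 + 840 * sqrt(418)/19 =916.19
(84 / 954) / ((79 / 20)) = 280 / 12561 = 0.02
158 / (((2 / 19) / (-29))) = -43529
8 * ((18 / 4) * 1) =36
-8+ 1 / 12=-95 / 12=-7.92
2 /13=0.15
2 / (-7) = -2 / 7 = -0.29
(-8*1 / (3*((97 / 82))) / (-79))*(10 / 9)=0.03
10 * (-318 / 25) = -636 / 5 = -127.20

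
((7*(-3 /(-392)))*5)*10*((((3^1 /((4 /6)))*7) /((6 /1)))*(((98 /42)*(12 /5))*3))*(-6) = -2835 /2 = -1417.50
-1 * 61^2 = -3721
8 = 8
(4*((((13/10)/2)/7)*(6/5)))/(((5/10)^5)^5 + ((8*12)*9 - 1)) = 2617245696/5067558092975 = 0.00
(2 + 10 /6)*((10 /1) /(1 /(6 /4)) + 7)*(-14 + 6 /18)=-9922 /9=-1102.44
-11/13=-0.85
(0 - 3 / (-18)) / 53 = 1 / 318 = 0.00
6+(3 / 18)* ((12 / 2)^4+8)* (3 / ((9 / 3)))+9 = 697 / 3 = 232.33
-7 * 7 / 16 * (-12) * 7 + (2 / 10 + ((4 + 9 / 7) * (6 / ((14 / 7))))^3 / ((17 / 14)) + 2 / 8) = 29499261 / 8330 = 3541.33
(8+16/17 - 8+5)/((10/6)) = 303/85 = 3.56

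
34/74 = 17/37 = 0.46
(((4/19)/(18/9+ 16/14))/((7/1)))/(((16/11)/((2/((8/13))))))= 13/608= 0.02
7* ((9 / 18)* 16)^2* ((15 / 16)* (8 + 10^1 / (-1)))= -840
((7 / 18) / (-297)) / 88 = -7 / 470448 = -0.00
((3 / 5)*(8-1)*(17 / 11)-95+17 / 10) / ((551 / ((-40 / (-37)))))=-38196 / 224257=-0.17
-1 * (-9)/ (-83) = -9/ 83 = -0.11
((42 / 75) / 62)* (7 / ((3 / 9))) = 147 / 775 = 0.19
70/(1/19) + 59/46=61239/46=1331.28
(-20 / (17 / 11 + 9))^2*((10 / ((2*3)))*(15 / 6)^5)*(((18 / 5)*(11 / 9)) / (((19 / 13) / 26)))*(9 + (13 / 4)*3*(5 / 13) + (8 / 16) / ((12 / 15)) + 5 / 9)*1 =17626079453125 / 27611712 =638355.18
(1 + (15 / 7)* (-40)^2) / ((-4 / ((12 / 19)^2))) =-864252 / 2527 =-342.01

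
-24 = -24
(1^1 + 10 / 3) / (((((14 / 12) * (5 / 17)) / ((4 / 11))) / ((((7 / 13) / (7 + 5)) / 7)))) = 34 / 1155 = 0.03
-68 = -68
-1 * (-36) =36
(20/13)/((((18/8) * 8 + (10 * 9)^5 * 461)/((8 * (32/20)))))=128/17694032850117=0.00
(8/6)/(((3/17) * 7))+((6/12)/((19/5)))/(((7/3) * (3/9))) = 427/342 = 1.25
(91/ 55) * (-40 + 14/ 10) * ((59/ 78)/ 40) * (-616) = 557963/ 750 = 743.95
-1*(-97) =97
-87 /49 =-1.78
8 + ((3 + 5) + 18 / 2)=25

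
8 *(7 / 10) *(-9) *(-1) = 252 / 5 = 50.40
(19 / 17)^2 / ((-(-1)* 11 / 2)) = 722 / 3179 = 0.23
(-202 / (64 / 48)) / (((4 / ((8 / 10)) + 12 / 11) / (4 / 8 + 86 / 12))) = -25553 / 134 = -190.69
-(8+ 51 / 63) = -185 / 21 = -8.81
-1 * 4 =-4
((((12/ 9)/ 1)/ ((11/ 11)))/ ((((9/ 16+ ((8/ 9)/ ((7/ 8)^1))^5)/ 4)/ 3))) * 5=1270318775040/ 26111798071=48.65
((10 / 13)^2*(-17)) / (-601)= 1700 / 101569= 0.02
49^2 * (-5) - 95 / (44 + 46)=-216109 / 18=-12006.06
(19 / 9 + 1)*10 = 280 / 9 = 31.11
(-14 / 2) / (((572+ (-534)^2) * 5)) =-7 / 1428640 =-0.00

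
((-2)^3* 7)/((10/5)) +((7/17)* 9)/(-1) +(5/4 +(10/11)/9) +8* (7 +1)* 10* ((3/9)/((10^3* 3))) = -1698919/56100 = -30.28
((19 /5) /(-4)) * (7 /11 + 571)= -29868 /55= -543.05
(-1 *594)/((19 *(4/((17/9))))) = -561/38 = -14.76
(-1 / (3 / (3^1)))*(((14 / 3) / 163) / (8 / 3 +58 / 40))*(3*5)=-4200 / 40261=-0.10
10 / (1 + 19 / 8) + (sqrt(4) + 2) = 188 / 27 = 6.96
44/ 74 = 22/ 37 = 0.59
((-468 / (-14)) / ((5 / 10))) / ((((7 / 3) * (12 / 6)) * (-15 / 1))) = -234 / 245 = -0.96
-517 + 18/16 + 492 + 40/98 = -9199/392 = -23.47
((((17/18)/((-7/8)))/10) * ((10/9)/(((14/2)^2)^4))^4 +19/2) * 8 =34694566059780371769638617860015668/456507448155004891705771287638943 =76.00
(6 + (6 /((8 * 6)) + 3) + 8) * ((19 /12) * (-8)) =-2603 /12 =-216.92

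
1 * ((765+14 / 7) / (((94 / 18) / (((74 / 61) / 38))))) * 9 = 2298699 / 54473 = 42.20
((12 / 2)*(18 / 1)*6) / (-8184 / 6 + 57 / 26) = -0.48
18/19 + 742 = 14116/19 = 742.95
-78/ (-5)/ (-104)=-0.15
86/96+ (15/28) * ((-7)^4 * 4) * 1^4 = 5145.90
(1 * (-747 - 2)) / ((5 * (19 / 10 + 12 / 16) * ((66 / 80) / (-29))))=3475360 / 1749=1987.06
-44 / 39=-1.13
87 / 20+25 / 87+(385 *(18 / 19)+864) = 40775351 / 33060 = 1233.37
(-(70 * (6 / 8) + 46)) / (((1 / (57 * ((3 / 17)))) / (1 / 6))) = -11229 / 68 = -165.13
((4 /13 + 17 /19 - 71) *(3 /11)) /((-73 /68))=3516960 /198341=17.73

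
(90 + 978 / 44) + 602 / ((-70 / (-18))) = 29373 / 110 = 267.03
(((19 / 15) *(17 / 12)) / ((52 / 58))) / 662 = 9367 / 3098160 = 0.00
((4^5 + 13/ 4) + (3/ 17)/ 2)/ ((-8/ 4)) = -69859/ 136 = -513.67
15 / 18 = 5 / 6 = 0.83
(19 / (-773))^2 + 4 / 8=598251 / 1195058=0.50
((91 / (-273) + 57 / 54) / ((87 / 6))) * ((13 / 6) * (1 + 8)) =0.97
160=160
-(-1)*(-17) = -17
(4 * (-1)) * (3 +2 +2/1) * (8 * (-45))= 10080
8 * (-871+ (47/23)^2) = -6934.59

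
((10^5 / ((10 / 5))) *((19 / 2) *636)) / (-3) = -100700000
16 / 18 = 8 / 9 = 0.89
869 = 869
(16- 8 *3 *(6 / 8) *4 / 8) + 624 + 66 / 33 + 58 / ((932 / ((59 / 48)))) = 14160655 / 22368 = 633.08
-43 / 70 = -0.61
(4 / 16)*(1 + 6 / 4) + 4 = 37 / 8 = 4.62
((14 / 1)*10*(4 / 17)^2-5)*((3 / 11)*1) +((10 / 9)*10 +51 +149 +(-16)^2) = 13385981 / 28611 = 467.86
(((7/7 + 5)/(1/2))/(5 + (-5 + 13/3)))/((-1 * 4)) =-9/13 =-0.69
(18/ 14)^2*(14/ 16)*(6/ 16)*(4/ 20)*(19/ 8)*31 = 143127/ 17920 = 7.99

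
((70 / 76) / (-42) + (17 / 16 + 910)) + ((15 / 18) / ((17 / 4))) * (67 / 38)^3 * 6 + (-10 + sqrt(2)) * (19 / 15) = 19 * sqrt(2) / 15 + 5064239989 / 5596944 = 906.61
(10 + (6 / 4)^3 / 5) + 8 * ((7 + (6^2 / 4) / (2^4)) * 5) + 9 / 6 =12587 / 40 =314.68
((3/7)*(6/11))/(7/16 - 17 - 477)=-288/608069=-0.00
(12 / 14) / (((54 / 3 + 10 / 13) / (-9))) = -351 / 854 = -0.41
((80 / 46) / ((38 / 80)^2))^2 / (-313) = -4096000000 / 21578160217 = -0.19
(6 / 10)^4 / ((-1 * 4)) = -81 / 2500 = -0.03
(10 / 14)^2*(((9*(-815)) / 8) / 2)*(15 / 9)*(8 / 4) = -305625 / 392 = -779.66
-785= -785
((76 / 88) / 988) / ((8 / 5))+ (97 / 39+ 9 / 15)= 423883 / 137280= 3.09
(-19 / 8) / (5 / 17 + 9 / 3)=-323 / 448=-0.72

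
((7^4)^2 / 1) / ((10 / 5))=2882400.50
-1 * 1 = -1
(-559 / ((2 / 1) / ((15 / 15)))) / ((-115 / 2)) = 559 / 115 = 4.86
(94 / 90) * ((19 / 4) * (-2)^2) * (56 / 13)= 50008 / 585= 85.48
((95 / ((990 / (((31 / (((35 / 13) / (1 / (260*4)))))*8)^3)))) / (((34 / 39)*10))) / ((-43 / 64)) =-7358377 / 646421015625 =-0.00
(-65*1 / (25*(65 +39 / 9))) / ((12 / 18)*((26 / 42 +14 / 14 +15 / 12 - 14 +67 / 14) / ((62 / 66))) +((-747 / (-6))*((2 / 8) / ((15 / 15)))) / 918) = 99603 / 11870465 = 0.01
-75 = -75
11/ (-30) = -0.37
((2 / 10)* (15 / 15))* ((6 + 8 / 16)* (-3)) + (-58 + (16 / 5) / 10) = -3079 / 50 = -61.58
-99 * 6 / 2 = -297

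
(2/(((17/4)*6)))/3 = 4/153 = 0.03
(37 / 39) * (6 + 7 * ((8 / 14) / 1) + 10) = 740 / 39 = 18.97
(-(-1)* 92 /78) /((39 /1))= 46 /1521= 0.03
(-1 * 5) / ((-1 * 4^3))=5 / 64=0.08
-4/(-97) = 4/97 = 0.04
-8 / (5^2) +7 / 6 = 127 / 150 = 0.85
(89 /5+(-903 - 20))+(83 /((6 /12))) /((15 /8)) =-2450 /3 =-816.67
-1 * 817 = -817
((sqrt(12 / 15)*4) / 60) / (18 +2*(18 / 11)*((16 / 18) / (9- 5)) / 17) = 0.00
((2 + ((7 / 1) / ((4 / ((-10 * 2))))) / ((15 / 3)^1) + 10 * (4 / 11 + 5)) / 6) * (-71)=-37985 / 66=-575.53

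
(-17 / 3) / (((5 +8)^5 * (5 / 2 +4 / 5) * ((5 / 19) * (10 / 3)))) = -323 / 61263345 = -0.00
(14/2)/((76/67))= 469/76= 6.17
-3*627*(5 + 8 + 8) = -39501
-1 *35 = -35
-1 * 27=-27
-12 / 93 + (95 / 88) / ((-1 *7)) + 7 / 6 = 50609 / 57288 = 0.88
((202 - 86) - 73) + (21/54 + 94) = 2473/18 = 137.39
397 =397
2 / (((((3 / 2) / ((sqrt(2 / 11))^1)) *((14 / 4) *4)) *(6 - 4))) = sqrt(22) / 231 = 0.02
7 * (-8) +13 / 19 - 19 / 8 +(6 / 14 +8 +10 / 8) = -48.01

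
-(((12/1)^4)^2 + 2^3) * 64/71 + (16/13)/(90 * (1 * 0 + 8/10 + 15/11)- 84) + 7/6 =-435733137948625/1124214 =-387589140.46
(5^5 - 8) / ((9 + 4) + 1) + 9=3243 / 14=231.64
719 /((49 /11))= 7909 /49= 161.41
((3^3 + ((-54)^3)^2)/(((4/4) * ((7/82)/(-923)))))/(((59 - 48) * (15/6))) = -536179330969308/55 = -9748715108532.87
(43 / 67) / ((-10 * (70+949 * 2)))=-43 / 1318560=-0.00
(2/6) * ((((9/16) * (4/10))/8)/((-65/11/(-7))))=231/20800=0.01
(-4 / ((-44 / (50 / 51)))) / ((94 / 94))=50 / 561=0.09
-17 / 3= -5.67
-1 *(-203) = 203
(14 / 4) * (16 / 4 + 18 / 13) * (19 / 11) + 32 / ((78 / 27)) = 6239 / 143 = 43.63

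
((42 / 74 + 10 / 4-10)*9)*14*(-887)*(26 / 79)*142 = 105838390476 / 2923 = 36208823.29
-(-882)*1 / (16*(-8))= -441 / 64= -6.89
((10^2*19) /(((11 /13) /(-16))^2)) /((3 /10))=2264506.89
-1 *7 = -7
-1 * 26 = -26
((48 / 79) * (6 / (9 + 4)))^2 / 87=27648 / 30587141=0.00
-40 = -40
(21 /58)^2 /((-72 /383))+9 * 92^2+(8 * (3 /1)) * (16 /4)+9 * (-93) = 2030087953 /26912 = 75434.30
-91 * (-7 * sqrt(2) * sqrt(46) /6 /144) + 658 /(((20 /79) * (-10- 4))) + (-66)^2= 637 * sqrt(23) /432 + 83407 /20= 4177.42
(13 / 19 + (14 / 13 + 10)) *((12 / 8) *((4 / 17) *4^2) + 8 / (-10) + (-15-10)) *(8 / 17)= -7962024 / 71383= -111.54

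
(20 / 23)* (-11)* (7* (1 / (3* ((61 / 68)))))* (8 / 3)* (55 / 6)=-23038400 / 37881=-608.18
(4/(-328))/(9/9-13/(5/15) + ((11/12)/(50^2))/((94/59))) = 1410000/4393533391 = 0.00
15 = 15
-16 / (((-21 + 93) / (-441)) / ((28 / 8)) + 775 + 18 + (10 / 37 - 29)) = -101528 / 4849381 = -0.02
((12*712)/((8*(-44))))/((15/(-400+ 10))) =6942/11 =631.09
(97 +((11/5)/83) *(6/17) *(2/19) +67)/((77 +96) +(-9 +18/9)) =10991756/11125735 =0.99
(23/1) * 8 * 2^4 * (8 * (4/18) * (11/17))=518144/153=3386.56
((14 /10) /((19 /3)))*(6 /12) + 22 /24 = 1171 /1140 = 1.03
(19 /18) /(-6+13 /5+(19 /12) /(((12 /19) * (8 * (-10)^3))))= -1216000 /3917161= -0.31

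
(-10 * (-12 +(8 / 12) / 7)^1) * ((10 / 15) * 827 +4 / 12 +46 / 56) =29005625 / 441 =65772.39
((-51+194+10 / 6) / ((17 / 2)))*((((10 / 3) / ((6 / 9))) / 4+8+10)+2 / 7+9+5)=9703 / 17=570.76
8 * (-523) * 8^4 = -17137664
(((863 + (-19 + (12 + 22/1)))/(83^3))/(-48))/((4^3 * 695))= -0.00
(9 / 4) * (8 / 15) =1.20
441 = 441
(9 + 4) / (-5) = -13 / 5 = -2.60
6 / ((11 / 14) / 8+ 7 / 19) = 4256 / 331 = 12.86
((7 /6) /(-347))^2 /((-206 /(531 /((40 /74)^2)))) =-3957779 /39686806400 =-0.00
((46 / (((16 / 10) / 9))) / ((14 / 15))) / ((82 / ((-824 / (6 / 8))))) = -1066050 / 287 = -3714.46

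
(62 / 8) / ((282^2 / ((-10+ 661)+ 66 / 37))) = 249581 / 3923184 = 0.06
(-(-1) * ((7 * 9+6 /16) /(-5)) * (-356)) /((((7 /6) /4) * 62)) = 270738 /1085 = 249.53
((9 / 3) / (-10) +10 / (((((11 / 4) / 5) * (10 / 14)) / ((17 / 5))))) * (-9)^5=-560197863 / 110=-5092707.85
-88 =-88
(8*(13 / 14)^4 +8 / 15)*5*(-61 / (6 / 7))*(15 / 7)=-142383455 / 28812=-4941.81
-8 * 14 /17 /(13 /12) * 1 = -1344 /221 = -6.08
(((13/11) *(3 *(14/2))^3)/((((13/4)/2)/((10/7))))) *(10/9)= 117600/11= 10690.91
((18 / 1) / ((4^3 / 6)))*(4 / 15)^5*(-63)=-448 / 3125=-0.14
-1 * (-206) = 206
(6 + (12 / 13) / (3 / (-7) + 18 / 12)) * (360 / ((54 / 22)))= 39248 / 39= 1006.36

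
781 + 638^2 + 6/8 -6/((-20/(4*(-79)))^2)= 40632791/100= 406327.91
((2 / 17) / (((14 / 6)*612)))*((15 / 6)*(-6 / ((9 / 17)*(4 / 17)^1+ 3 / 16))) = -40 / 10101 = -0.00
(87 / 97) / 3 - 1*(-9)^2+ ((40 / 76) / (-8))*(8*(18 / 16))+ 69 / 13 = -7282141 / 95836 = -75.99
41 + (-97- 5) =-61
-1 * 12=-12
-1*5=-5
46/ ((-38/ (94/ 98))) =-1081/ 931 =-1.16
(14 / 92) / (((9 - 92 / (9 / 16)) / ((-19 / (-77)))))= -171 / 703846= -0.00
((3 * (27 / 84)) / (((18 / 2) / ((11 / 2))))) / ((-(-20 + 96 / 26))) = 429 / 11872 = 0.04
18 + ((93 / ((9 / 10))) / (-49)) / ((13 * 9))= 309272 / 17199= 17.98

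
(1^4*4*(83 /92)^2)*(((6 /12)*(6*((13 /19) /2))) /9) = 89557 /241224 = 0.37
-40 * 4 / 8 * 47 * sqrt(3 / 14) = -470 * sqrt(42) / 7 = -435.14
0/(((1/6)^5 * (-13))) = 0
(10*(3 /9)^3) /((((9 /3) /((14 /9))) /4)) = 560 /729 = 0.77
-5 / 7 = -0.71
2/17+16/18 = 154/153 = 1.01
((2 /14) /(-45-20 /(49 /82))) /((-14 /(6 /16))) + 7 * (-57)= -24546477 /61520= -399.00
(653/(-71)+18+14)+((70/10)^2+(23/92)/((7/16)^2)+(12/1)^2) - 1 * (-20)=824902/3479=237.11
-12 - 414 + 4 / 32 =-3407 / 8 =-425.88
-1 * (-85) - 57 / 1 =28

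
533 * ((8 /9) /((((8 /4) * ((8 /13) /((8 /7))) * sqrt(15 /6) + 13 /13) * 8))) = -90077 /2889 + 48503 * sqrt(10) /2889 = 21.91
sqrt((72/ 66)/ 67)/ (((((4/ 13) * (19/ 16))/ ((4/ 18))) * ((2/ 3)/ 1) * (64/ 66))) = 13 * sqrt(2211)/ 5092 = 0.12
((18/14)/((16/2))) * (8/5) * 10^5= 180000/7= 25714.29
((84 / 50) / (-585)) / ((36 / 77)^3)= -3195731 / 113724000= -0.03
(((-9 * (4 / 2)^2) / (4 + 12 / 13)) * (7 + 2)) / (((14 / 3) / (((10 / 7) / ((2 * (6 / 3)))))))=-15795 / 3136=-5.04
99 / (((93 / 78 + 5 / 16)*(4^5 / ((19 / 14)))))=24453 / 280448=0.09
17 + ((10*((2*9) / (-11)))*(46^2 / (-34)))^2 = 1037146.85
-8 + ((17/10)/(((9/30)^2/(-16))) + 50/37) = -102854/333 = -308.87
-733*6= -4398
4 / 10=2 / 5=0.40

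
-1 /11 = -0.09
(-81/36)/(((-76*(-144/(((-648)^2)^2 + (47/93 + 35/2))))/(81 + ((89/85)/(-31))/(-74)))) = -2936256041.54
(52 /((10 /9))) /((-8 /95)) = -2223 /4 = -555.75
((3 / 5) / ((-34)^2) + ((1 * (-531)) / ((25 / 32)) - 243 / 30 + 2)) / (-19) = 19819027 / 549100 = 36.09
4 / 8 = 0.50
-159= -159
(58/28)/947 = 29/13258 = 0.00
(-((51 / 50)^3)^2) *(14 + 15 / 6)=-580677497433 / 31250000000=-18.58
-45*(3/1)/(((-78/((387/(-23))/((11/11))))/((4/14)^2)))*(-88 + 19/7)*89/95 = 370124478/1948583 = 189.95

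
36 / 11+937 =10343 / 11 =940.27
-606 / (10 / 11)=-3333 / 5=-666.60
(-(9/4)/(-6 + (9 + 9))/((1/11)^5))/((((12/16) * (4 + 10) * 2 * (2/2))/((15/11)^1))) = -1960.85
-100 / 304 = -25 / 76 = -0.33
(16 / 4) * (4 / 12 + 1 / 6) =2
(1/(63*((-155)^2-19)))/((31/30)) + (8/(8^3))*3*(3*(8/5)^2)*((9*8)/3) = 8.64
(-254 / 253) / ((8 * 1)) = -127 / 1012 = -0.13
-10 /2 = -5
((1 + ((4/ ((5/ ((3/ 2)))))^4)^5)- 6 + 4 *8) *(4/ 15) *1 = 8308105459146468/ 476837158203125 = 17.42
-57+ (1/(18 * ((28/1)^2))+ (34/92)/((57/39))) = -349955995/6166944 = -56.75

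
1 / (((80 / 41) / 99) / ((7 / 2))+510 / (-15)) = -28413 / 965882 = -0.03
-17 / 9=-1.89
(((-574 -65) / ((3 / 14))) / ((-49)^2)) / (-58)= 213 / 9947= 0.02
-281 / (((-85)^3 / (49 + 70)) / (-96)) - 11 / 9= -2096863 / 325125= -6.45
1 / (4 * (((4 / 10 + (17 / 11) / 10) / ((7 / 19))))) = 385 / 2318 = 0.17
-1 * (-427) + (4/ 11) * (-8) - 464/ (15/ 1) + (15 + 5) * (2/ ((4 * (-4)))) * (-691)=699817/ 330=2120.66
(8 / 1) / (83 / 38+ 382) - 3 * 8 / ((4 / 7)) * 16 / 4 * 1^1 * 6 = -14715488 / 14599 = -1007.98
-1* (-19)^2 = -361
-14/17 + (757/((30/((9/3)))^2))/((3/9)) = 37207/1700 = 21.89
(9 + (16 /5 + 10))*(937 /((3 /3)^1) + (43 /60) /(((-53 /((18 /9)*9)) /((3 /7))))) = 385823013 /18550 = 20799.08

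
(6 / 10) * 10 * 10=60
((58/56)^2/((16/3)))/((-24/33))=-27753/100352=-0.28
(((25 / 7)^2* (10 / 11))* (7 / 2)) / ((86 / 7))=3125 / 946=3.30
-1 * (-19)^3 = 6859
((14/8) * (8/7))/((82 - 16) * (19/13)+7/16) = 416/20155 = 0.02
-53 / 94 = -0.56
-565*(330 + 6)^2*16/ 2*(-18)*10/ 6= 15308697600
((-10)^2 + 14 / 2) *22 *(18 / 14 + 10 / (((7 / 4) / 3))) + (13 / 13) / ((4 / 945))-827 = 1198123 / 28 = 42790.11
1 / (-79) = -1 / 79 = -0.01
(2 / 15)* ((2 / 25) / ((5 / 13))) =52 / 1875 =0.03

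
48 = 48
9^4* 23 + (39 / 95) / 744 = 3555274693 / 23560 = 150903.00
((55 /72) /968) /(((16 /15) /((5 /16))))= 125 /540672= 0.00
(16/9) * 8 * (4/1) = 512/9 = 56.89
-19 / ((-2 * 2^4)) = 19 / 32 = 0.59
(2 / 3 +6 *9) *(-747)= -40836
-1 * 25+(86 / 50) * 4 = -453 / 25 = -18.12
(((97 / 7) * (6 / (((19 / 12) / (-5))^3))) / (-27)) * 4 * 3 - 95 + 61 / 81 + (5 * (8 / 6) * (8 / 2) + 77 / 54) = 8536708679 / 7778106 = 1097.53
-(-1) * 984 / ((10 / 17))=8364 / 5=1672.80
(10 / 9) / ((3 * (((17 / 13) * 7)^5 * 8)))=1856465 / 2577261952692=0.00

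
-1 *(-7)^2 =-49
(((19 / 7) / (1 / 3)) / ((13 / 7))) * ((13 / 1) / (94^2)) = 57 / 8836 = 0.01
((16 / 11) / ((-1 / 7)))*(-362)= 40544 / 11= 3685.82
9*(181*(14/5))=22806/5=4561.20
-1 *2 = -2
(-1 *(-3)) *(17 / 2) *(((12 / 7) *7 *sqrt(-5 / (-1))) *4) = 2736.95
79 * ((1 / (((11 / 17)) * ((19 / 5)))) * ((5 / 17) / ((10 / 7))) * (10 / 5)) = 2765 / 209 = 13.23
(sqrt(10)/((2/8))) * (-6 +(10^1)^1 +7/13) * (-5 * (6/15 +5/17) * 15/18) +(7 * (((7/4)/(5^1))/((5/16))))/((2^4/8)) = 98/25- 34810 * sqrt(10)/663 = -162.11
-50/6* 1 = -25/3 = -8.33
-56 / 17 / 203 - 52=-25644 / 493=-52.02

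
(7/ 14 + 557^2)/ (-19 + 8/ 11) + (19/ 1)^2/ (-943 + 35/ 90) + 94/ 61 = -6522447441/ 384178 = -16977.67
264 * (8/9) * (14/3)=9856/9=1095.11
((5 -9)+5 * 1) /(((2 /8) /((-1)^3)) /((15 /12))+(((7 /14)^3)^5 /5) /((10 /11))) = -1638400 /327669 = -5.00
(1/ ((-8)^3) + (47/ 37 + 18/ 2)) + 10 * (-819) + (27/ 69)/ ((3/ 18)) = -3562984275/ 435712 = -8177.38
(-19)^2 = 361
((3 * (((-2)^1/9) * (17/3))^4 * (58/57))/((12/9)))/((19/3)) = 19376872/21316689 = 0.91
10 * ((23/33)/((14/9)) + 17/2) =6890/77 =89.48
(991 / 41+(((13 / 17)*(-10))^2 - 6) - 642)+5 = -6639608 / 11849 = -560.35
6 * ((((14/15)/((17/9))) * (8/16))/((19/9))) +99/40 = 3.18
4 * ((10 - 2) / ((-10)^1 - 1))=-32 / 11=-2.91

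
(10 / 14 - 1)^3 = -8 / 343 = -0.02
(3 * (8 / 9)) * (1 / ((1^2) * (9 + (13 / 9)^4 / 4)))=69984 / 264757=0.26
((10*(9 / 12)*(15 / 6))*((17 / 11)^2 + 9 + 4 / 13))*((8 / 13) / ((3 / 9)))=8279100 / 20449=404.87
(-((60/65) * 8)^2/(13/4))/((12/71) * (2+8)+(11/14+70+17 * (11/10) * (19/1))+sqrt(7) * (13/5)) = -3745399633920/95461820541529+22764349440 * sqrt(7)/95461820541529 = -0.04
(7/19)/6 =7/114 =0.06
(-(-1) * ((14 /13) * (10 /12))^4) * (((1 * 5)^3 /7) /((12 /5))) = 133984375 /27761292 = 4.83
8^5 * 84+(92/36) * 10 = 24772838/9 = 2752537.56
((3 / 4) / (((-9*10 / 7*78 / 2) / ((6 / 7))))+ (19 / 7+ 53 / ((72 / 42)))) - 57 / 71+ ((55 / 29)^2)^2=2091324567233 / 45697425410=45.76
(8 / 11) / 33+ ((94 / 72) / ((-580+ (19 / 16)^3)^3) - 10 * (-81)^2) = -949717641030054473648180234 / 14475201341909137658829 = -65609.98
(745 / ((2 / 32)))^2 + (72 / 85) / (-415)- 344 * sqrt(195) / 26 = 5012097759928 / 35275- 172 * sqrt(195) / 13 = 142086215.24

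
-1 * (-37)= 37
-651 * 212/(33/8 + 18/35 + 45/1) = -12881120/4633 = -2780.30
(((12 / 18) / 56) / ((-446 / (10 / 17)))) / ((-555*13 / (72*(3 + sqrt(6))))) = 2*sqrt(6) / 12764297 + 6 / 12764297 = 0.00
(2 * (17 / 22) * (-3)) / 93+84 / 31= 907 / 341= 2.66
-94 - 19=-113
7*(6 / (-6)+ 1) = 0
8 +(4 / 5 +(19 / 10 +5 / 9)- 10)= 113 / 90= 1.26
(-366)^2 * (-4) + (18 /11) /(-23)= -135563490 /253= -535824.07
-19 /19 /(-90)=0.01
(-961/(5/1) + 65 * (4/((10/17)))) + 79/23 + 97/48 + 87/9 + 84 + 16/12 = 350.26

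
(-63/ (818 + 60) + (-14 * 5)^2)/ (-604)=-4302137/ 530312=-8.11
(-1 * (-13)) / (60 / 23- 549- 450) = -299 / 22917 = -0.01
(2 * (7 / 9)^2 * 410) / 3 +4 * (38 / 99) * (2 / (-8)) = 440954 / 2673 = 164.97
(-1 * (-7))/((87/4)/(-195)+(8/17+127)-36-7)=30940/372867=0.08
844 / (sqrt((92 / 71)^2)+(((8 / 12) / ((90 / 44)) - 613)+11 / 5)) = -4044870 / 2919487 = -1.39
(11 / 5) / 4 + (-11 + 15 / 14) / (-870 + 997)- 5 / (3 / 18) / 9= -2.86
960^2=921600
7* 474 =3318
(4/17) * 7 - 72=-1196/17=-70.35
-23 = -23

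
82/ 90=0.91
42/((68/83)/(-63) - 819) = -0.05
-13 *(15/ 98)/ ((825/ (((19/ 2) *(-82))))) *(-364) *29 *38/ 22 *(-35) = 145079402/ 121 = 1199003.32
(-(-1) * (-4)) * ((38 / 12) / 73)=-0.17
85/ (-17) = -5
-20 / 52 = -5 / 13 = -0.38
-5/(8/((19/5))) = -19/8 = -2.38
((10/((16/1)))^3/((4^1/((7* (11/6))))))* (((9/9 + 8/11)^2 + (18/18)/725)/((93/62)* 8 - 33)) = -72735/653312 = -0.11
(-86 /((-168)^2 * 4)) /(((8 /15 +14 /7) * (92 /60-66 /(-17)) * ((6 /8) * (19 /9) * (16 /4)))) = -54825 /6253698304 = -0.00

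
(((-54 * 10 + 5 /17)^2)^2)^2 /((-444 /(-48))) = 200866991398547492578735351562500 /258103025317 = 778243459765124084978.05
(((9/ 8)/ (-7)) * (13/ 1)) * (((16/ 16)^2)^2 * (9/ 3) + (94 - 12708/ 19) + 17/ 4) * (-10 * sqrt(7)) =-25235145 * sqrt(7)/ 2128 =-31374.96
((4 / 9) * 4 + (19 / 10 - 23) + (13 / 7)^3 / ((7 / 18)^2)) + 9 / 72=140104903 / 6050520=23.16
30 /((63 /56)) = 80 /3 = 26.67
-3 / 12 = -0.25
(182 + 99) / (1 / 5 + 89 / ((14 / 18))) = 9835 / 4012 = 2.45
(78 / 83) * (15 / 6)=195 / 83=2.35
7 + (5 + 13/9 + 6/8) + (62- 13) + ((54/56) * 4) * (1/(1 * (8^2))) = 63.25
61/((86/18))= 12.77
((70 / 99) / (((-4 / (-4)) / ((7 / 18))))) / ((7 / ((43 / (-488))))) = -1505 / 434808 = -0.00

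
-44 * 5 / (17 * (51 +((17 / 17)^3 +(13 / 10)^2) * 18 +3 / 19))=-209000 / 1608183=-0.13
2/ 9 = 0.22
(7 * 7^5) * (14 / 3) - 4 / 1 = 1647074 / 3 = 549024.67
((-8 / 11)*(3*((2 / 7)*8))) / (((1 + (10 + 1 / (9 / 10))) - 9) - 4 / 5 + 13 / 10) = -6912 / 5005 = -1.38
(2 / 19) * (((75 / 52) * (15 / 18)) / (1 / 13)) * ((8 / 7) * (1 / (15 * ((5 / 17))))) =170 / 399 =0.43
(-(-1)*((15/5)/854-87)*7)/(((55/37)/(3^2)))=-4948047/1342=-3687.07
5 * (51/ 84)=85/ 28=3.04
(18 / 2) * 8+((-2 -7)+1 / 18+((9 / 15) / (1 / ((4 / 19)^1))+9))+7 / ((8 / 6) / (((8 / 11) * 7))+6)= 32965093 / 449730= 73.30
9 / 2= 4.50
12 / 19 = 0.63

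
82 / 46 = 41 / 23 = 1.78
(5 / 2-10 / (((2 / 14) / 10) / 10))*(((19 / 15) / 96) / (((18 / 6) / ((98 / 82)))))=-36.78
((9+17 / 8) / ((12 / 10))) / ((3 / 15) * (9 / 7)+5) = 15575 / 8832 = 1.76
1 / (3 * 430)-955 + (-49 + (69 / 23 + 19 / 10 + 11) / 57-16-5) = -12557947 / 12255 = -1024.72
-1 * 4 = -4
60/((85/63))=756/17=44.47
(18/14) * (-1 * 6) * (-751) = 40554/7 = 5793.43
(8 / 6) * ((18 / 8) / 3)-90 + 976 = 887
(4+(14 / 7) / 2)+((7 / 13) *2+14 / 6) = 328 / 39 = 8.41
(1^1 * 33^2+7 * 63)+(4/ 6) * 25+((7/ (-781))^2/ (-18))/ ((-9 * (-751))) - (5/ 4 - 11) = 231000482862271/ 148418150364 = 1556.42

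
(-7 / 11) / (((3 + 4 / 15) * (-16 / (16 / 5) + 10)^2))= -0.01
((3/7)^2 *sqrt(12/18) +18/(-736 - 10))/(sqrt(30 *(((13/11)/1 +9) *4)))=sqrt(2310) *(-147 +373 *sqrt(6))/10235120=0.00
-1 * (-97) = 97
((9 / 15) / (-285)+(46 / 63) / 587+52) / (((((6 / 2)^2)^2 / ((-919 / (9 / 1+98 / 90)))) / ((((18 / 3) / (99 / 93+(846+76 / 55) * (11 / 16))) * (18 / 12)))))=-104089184580964 / 115431538143789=-0.90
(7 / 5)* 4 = 28 / 5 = 5.60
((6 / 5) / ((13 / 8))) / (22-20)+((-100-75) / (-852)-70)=-3844777 / 55380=-69.43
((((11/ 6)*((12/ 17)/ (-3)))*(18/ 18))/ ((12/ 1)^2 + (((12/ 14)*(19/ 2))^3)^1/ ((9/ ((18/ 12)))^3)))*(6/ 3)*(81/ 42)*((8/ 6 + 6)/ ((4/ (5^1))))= -12936/ 124253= -0.10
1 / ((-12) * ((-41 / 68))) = 17 / 123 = 0.14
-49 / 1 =-49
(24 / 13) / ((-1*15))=-8 / 65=-0.12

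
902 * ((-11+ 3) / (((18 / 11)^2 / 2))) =-436568 / 81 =-5389.73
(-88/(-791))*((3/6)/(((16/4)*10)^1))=11/7910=0.00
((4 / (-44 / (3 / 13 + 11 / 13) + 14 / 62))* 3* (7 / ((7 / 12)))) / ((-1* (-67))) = -10416 / 196913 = -0.05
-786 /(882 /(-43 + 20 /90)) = 7205 /189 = 38.12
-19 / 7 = -2.71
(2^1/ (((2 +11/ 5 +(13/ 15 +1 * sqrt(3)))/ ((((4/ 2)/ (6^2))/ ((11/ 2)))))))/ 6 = 380/ 504999 - 25 * sqrt(3)/ 168333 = 0.00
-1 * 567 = -567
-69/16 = -4.31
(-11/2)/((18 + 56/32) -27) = 22/29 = 0.76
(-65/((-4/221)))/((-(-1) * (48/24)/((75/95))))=215475/152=1417.60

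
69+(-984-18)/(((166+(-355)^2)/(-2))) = 8709183/126191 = 69.02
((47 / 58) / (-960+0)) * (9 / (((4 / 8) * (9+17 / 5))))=-141 / 115072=-0.00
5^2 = 25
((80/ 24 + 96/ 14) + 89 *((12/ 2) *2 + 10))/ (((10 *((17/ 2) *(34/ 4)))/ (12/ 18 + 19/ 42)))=1942604/ 637245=3.05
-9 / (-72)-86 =-687 / 8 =-85.88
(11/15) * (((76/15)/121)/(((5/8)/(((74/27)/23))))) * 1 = 0.01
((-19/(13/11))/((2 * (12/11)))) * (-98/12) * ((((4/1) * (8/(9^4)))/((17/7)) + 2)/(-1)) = -12577371499/104398632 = -120.47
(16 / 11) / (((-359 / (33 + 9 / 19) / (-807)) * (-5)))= -8212032 / 375155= -21.89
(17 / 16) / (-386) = -17 / 6176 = -0.00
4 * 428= 1712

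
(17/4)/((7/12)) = 51/7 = 7.29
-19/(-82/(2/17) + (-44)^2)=-19/1239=-0.02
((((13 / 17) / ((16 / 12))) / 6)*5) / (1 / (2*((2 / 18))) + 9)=0.04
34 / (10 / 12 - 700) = -204 / 4195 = -0.05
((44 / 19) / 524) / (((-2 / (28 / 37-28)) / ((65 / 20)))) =18018 / 92093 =0.20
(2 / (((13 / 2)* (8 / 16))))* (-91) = -56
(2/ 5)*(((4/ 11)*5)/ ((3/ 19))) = 152/ 33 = 4.61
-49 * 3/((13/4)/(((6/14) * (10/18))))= -140/13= -10.77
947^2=896809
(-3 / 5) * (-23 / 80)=69 / 400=0.17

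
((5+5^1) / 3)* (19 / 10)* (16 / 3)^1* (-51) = -5168 / 3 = -1722.67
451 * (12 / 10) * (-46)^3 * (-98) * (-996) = -25709089811328 / 5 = -5141817962265.60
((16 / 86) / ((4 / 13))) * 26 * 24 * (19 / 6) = 1194.79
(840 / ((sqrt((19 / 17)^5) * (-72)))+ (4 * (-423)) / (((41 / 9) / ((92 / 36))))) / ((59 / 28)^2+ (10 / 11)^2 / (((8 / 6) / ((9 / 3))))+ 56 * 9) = -3691727424 / 1984771337-959549360 * sqrt(323) / 996113165889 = -1.88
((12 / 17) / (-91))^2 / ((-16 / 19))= -171 / 2393209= -0.00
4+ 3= 7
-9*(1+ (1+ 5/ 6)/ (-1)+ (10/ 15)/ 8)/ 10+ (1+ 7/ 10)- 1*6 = -29/ 8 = -3.62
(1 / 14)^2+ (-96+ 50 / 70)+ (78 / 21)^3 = -60421 / 1372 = -44.04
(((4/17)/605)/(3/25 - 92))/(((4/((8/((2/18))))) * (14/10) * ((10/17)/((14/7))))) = -360/1945559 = -0.00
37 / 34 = 1.09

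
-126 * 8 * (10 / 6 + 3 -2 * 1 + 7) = -9744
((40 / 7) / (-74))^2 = 400 / 67081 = 0.01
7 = 7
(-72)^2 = 5184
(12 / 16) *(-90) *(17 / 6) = -765 / 4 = -191.25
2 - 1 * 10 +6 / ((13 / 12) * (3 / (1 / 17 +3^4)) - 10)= -36328 / 4223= -8.60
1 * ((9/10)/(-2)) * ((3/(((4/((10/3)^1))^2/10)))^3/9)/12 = -390625/10368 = -37.68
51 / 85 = 3 / 5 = 0.60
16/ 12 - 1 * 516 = -1544/ 3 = -514.67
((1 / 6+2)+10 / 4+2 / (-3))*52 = 208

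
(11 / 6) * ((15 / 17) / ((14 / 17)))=55 / 28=1.96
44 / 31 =1.42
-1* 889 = -889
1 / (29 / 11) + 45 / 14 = 1459 / 406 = 3.59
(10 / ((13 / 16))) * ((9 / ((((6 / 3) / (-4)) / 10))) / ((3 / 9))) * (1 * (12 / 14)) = -518400 / 91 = -5696.70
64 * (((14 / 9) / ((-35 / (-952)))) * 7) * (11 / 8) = 1172864 / 45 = 26063.64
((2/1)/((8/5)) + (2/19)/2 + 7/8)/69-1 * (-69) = 724003/10488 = 69.03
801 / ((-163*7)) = -801 / 1141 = -0.70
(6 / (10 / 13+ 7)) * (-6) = -468 / 101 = -4.63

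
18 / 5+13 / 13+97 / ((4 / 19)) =9307 / 20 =465.35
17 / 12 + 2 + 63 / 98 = 341 / 84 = 4.06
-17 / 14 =-1.21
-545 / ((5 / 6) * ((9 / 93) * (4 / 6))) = -10137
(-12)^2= 144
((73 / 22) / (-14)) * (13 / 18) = -949 / 5544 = -0.17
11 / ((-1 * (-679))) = 11 / 679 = 0.02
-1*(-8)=8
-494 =-494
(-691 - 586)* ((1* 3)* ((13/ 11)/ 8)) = -49803/ 88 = -565.94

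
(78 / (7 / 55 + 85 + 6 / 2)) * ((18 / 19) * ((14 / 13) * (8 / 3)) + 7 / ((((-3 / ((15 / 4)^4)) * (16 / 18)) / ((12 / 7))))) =-18512226315 / 23575808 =-785.22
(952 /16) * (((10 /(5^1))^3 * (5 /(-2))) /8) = -595 /4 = -148.75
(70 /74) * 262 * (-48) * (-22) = 9683520 /37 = 261716.76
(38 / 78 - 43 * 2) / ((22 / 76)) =-126730 / 429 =-295.41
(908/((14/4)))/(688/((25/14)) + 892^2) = 5675/17413578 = 0.00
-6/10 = -3/5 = -0.60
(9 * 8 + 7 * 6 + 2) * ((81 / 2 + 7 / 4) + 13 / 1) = 6409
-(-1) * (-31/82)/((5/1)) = -0.08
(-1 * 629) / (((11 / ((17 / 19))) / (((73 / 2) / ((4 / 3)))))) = -1400.58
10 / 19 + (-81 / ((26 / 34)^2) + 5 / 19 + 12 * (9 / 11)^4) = -6221968824 / 47012251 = -132.35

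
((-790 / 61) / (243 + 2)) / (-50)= 79 / 74725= 0.00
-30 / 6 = -5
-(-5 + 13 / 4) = 7 / 4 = 1.75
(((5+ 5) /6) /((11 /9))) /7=0.19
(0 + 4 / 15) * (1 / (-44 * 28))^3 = -1 / 7012346880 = -0.00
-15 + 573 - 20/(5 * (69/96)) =12706/23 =552.43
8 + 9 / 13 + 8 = 217 / 13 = 16.69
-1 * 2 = -2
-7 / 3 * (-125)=875 / 3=291.67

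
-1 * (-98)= 98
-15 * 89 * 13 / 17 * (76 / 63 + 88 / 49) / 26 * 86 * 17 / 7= -25334740 / 1029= -24620.74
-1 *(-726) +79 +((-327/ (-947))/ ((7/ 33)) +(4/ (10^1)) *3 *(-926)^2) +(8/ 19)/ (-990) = 64202265835108/ 62345745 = 1029777.83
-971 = -971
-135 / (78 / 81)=-3645 / 26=-140.19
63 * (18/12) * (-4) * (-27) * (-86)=-877716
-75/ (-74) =1.01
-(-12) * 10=120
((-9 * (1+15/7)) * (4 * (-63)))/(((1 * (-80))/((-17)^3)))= 4377483/10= 437748.30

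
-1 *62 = -62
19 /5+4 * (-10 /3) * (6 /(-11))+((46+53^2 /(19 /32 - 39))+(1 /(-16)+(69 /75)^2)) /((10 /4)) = 0.53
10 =10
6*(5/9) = 3.33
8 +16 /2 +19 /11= 195 /11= 17.73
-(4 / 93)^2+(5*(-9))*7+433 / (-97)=-268016764 / 838953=-319.47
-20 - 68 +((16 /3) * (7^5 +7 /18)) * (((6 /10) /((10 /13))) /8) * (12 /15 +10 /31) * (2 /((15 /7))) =1581424174 /174375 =9069.10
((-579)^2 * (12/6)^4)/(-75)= -1787952/25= -71518.08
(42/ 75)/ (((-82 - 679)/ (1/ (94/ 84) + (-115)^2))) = -8702638/ 894175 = -9.73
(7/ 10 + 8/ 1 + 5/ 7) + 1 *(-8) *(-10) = 6259/ 70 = 89.41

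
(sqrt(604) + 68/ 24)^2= 34 * sqrt(151)/ 3 + 22033/ 36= 751.29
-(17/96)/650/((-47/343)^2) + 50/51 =2263359439/2343307200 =0.97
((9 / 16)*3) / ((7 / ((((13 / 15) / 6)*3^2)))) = 351 / 1120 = 0.31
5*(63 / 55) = 63 / 11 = 5.73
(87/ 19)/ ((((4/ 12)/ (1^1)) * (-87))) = -3/ 19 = -0.16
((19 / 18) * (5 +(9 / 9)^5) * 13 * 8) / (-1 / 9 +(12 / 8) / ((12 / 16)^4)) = 17784 / 125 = 142.27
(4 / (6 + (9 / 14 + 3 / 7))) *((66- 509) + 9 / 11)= -250.12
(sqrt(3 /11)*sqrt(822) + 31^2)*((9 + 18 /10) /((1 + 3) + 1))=162*sqrt(3014) /275 + 51894 /25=2108.10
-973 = -973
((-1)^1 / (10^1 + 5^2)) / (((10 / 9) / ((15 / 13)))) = -27 / 910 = -0.03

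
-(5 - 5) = 0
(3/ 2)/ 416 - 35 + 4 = -25789/ 832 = -31.00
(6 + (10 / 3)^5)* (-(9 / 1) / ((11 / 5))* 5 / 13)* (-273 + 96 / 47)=3589076750 / 20163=178003.11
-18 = -18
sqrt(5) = 2.24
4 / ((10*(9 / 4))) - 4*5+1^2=-847 / 45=-18.82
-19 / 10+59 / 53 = -417 / 530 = -0.79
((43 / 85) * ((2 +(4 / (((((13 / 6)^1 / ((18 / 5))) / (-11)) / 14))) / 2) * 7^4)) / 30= -1710426781 / 82875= -20638.63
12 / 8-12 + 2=-17 / 2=-8.50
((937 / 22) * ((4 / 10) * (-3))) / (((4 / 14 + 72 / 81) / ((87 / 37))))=-102.31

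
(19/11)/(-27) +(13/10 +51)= 155141/2970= 52.24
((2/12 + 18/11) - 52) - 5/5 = -3379/66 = -51.20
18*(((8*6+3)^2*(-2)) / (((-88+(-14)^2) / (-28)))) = 24276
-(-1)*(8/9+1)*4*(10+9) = 1292/9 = 143.56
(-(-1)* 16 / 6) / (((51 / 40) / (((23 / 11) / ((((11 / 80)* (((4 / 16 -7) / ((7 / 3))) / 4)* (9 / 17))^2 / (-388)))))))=-3897395511296000 / 6366131739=-612207.80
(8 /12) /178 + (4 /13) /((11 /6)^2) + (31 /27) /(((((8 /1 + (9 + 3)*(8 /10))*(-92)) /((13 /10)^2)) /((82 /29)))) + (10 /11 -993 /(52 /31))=-476794157680553 /806785911360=-590.98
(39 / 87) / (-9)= -13 / 261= -0.05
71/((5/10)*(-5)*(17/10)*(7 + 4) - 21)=-284/271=-1.05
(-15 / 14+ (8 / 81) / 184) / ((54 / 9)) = -27931 / 156492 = -0.18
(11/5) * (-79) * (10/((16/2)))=-869/4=-217.25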